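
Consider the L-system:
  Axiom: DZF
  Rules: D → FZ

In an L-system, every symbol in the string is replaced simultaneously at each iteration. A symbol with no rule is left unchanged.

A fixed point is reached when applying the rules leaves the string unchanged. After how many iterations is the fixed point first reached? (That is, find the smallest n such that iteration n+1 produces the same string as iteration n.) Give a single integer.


Step 0: DZF
Step 1: FZZF
Step 2: FZZF  (unchanged — fixed point at step 1)

Answer: 1


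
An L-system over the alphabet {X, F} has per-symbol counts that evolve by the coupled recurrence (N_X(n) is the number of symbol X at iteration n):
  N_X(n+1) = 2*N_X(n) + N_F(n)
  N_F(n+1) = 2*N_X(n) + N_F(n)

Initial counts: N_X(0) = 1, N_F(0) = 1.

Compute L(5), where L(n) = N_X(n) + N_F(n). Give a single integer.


Answer: 486

Derivation:
Step 0: N_X=1, N_F=1, L=2
Step 1: N_X=3, N_F=3, L=6
Step 2: N_X=9, N_F=9, L=18
Step 3: N_X=27, N_F=27, L=54
Step 4: N_X=81, N_F=81, L=162
Step 5: N_X=243, N_F=243, L=486


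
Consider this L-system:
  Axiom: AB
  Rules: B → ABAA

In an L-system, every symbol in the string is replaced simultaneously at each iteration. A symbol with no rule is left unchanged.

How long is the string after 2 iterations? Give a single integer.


Step 0: length = 2
Step 1: length = 5
Step 2: length = 8

Answer: 8


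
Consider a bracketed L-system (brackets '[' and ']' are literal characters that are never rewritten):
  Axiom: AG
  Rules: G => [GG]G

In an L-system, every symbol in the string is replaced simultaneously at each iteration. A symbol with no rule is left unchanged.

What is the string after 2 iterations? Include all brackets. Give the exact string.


Answer: A[[GG]G[GG]G][GG]G

Derivation:
Step 0: AG
Step 1: A[GG]G
Step 2: A[[GG]G[GG]G][GG]G


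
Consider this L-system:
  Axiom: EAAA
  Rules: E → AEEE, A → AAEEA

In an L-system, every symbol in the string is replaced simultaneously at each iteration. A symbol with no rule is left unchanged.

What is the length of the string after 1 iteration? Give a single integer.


Step 0: length = 4
Step 1: length = 19

Answer: 19


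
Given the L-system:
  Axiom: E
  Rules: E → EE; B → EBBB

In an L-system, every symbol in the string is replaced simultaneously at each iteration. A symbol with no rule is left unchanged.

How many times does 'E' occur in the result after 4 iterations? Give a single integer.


Answer: 16

Derivation:
Step 0: E  (1 'E')
Step 1: EE  (2 'E')
Step 2: EEEE  (4 'E')
Step 3: EEEEEEEE  (8 'E')
Step 4: EEEEEEEEEEEEEEEE  (16 'E')


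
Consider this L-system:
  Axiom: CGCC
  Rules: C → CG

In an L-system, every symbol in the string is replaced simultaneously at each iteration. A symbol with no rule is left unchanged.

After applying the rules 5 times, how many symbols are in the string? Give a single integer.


Answer: 19

Derivation:
Step 0: length = 4
Step 1: length = 7
Step 2: length = 10
Step 3: length = 13
Step 4: length = 16
Step 5: length = 19


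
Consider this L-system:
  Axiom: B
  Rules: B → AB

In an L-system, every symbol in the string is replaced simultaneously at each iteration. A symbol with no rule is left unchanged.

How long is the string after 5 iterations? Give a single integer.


Answer: 6

Derivation:
Step 0: length = 1
Step 1: length = 2
Step 2: length = 3
Step 3: length = 4
Step 4: length = 5
Step 5: length = 6


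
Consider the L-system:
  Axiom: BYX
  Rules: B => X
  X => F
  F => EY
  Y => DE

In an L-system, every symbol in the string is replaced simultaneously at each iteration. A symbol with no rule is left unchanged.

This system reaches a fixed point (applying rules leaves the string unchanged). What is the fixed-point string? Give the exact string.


Answer: EDEDEEDE

Derivation:
Step 0: BYX
Step 1: XDEF
Step 2: FDEEY
Step 3: EYDEEDE
Step 4: EDEDEEDE
Step 5: EDEDEEDE  (unchanged — fixed point at step 4)


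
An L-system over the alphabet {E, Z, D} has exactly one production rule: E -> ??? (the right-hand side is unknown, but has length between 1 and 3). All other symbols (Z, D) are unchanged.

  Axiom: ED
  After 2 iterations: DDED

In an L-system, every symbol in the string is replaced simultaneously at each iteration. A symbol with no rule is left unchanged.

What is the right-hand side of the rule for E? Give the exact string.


Trying E -> DE:
  Step 0: ED
  Step 1: DED
  Step 2: DDED
Matches the given result.

Answer: DE


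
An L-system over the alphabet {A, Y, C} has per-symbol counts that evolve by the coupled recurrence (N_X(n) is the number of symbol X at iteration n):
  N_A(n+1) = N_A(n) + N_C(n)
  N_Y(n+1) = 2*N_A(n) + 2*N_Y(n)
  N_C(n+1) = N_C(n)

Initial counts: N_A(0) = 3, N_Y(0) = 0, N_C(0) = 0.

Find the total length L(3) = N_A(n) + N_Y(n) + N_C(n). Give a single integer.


Step 0: N_A=3, N_Y=0, N_C=0, L=3
Step 1: N_A=3, N_Y=6, N_C=0, L=9
Step 2: N_A=3, N_Y=18, N_C=0, L=21
Step 3: N_A=3, N_Y=42, N_C=0, L=45

Answer: 45


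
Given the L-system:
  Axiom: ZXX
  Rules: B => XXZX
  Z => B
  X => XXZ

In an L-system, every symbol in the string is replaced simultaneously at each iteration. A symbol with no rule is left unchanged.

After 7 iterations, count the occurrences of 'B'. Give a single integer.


Final string: XXZXXZBXXZXXZBXXZXXXZXXZBXXZXXZBXXZXXXZXXZBXXZXXZXXZBXXZXXZBXXZXXXZXXZBXXZXXZBXXZXXXZXXZBXXZXXZXXZBXXZXXZBXXZXXXZXXZBXXZXXZBXXZXXZBXXZXXXZXXZBXXZXXZBXXZXXXZXXZBXXZXXZXXZBXXZXXZBXXZXXXZXXZBXXZXXZBXXZXXXZXXZBXXZXXZXXZBXXZXXZBXXZXXXZXXZBXXZXXZBXXZXXZBXXZXXXZXXZBXXZXXZBXXZXXXZXXZBXXZXXZXXZBXXZXXZBXXZXXXZXXZBXXZXXZBXXZXXXZXXZBXXZXXZBXXZXXXZXXZBXXZXXZXXZBXXZXXZBXXZXXXZXXZBXXZXXZBXXZXXXZXXZBXXZXXZXXZBXXZXXZBXXZXXXZXXZBXXZXXZBXXZXXZBXXZXXXZXXZBXXZXXZBXXZXXXZXXZBXXZXXZXXZBXXZXXZBXXZXXXZXXZBXXZXXZBXXZXXXZXXZBXXZXXZXXZBXXZXXZBXXZXXXZXXZBXXZXXZBXXZXXZBXXZXXXZXXZBXXZXXZBXXZXXXZXXZBXXZXXZXXZBXXZXXZBXXZXXXZXXZBXXZXXZBXXZXXXZXXZBXXZXXZXXZBXXZXXZBXXZXXXZXXZBXXZXXZBXXZXXZBXXZXXXZXXZBXXZXXZBXXZXXXZXXZBXXZXXZXXZBXXZXXZBXXZXXXZXXZBXXZXXZBXXZXXXZXXZBXXZXXZBXXZXXXZXXZBXXZXXZXXZBXXZXXZBXXZXXXZXXZBXXZXXZBXXZXXXZXXZBXXZXXZXXZBXXZXXZBXXZXXXZXXZBXXZXXZBXXZXXZBXXZXXXZXXZBXXZXXZBXXZXXXZXXZBXXZXXZXXZBXXZXXZBXXZXXXZXXZBXXZXXZBXXZXXXZXXZBXXZXXZXXZBXXZXXZBXXZXXXZXXZBXXZXXZBXXZXXZBXXZXXXZXXZBXXZXXZBXXZXXXZXXZBXXZXXZXXZBXXZXXZBXXZXXXZXXZBXXZXXZBXXZXXXZXXZBXXZXXZBXXZXXXZXXZBXXZXXZXXZBXXZXXZBXXZXXXZXXZBXXZXXZBXXZXXXZXXZBXXZXXZXXZBXXZXXZBXXZXXXZXXZBXXZXXZBXXZXXZBXXZXXXZXXZBXXZXXZBXXZXXXZXXZBXXZXXZXXZBXXZXXZBXXZXXXZXXZBXXZXXZBXXZXXXZXXZBXXZXXZXXZBXXZXXZBXXZXXXZXXZBXXZXXZBXXZXXXZXXZBXXZXXZXXZBXXZXXZBXXZXXXZXXZBXXZXXZBXXZXXZBXXZXXXZXXZBXXZXXZBXXZXXXZXXZBXXZXXZXXZBXXZXXZBXXZXXXZXXZBXXZXXZBXXZXXXZXXZBXXZXXZXXZBXXZXXZBXXZXXXZXXZBXXZXXZBXXZXXZBXXZXXXZXXZBXXZXXZBXXZXXXZXXZBXXZXXZXXZBXXZXXZBXXZXXXZXXZBXXZXXZBXXZXXXZXXZBXXZXXZBXXZXXXZXXZBXXZXXZXXZBXXZXXZBXXZXXXZXXZBXXZXXZBXXZXXXZXXZBXXZXXZXXZBXXZXXZBXXZXXXZXXZBXXZXXZBXXZXXZBXXZXXXZXXZBXXZXXZBXXZXXXZXXZBXXZXXZXXZBXXZXXZBXXZXXXZXXZBXXZXXZBXXZXXXZXXZBXXZXXZXXZBXXZXXZBXXZXXXZXXZBXXZXXZBXXZXXZBXXZXXXZXXZBXXZXXZBXXZXXXZXXZBXXZXXZXXZBXXZXXZBXXZXXXZXXZBXXZXXZBXXZXXXZXXZBXXZXXZBXXZXXXZXXZBXXZXXZXXZBXXZXXZBXXZXXXZXXZBXXZXXZBXXZXXXZXXZBXXZXXZXXZBXXZXXZBXXZXXXZXXZBXXZXXZBXXZXXZBXXZXXXZXXZBXXZXXZBXXZXXXZXXZBXXZ
Count of 'B': 214

Answer: 214


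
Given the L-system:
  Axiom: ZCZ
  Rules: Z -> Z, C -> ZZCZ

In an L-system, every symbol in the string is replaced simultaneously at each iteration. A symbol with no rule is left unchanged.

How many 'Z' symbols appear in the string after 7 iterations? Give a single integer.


Step 0: ZCZ  (2 'Z')
Step 1: ZZZCZZ  (5 'Z')
Step 2: ZZZZZCZZZ  (8 'Z')
Step 3: ZZZZZZZCZZZZ  (11 'Z')
Step 4: ZZZZZZZZZCZZZZZ  (14 'Z')
Step 5: ZZZZZZZZZZZCZZZZZZ  (17 'Z')
Step 6: ZZZZZZZZZZZZZCZZZZZZZ  (20 'Z')
Step 7: ZZZZZZZZZZZZZZZCZZZZZZZZ  (23 'Z')

Answer: 23


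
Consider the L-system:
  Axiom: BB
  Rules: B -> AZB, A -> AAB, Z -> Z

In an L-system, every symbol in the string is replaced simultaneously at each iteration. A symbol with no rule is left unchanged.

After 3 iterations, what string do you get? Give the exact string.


Answer: AABAABAZBZAABZAZBAABAABAZBZAABZAZB

Derivation:
Step 0: BB
Step 1: AZBAZB
Step 2: AABZAZBAABZAZB
Step 3: AABAABAZBZAABZAZBAABAABAZBZAABZAZB


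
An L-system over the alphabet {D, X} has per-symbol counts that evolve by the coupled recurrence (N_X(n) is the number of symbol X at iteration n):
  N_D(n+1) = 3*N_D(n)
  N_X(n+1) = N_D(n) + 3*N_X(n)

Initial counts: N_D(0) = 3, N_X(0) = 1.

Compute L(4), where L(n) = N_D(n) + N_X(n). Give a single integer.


Answer: 648

Derivation:
Step 0: N_D=3, N_X=1, L=4
Step 1: N_D=9, N_X=6, L=15
Step 2: N_D=27, N_X=27, L=54
Step 3: N_D=81, N_X=108, L=189
Step 4: N_D=243, N_X=405, L=648


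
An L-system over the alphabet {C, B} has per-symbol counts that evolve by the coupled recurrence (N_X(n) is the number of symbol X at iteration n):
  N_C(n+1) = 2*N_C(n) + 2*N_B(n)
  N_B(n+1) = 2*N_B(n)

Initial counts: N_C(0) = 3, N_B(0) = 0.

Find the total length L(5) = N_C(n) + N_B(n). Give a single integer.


Step 0: N_C=3, N_B=0, L=3
Step 1: N_C=6, N_B=0, L=6
Step 2: N_C=12, N_B=0, L=12
Step 3: N_C=24, N_B=0, L=24
Step 4: N_C=48, N_B=0, L=48
Step 5: N_C=96, N_B=0, L=96

Answer: 96


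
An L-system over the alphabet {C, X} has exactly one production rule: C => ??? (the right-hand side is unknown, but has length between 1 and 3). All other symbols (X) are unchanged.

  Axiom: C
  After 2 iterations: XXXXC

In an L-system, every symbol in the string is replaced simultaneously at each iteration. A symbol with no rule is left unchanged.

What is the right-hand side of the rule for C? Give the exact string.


Trying C => XXC:
  Step 0: C
  Step 1: XXC
  Step 2: XXXXC
Matches the given result.

Answer: XXC


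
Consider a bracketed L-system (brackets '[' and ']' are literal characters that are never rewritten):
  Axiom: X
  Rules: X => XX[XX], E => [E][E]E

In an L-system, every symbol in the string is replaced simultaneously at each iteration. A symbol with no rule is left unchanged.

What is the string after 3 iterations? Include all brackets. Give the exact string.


Answer: XX[XX]XX[XX][XX[XX]XX[XX]]XX[XX]XX[XX][XX[XX]XX[XX]][XX[XX]XX[XX][XX[XX]XX[XX]]XX[XX]XX[XX][XX[XX]XX[XX]]]

Derivation:
Step 0: X
Step 1: XX[XX]
Step 2: XX[XX]XX[XX][XX[XX]XX[XX]]
Step 3: XX[XX]XX[XX][XX[XX]XX[XX]]XX[XX]XX[XX][XX[XX]XX[XX]][XX[XX]XX[XX][XX[XX]XX[XX]]XX[XX]XX[XX][XX[XX]XX[XX]]]


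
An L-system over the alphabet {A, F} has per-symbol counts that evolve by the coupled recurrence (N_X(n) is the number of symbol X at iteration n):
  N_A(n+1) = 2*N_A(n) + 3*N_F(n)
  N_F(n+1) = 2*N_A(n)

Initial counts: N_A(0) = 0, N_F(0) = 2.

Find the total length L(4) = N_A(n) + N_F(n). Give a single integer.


Answer: 312

Derivation:
Step 0: N_A=0, N_F=2, L=2
Step 1: N_A=6, N_F=0, L=6
Step 2: N_A=12, N_F=12, L=24
Step 3: N_A=60, N_F=24, L=84
Step 4: N_A=192, N_F=120, L=312


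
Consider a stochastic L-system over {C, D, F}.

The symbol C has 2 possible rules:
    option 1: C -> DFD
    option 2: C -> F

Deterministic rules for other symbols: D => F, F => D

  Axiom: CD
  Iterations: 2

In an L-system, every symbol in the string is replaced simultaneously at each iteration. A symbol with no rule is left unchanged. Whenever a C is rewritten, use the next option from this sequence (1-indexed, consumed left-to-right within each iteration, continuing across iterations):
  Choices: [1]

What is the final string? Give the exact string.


Step 0: CD
Step 1: DFDF  (used choices [1])
Step 2: FDFD  (used choices [])

Answer: FDFD


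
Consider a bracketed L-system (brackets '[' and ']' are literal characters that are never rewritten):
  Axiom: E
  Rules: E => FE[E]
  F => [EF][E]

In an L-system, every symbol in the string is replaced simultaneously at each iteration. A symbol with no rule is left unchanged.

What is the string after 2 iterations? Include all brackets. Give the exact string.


Step 0: E
Step 1: FE[E]
Step 2: [EF][E]FE[E][FE[E]]

Answer: [EF][E]FE[E][FE[E]]


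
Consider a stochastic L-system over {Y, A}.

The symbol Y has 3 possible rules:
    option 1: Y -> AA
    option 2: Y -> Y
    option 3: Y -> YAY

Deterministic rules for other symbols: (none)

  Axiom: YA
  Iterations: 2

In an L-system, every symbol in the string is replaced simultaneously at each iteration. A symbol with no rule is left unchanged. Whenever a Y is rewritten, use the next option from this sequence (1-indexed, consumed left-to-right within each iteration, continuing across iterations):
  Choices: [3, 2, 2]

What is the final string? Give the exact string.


Step 0: YA
Step 1: YAYA  (used choices [3])
Step 2: YAYA  (used choices [2, 2])

Answer: YAYA


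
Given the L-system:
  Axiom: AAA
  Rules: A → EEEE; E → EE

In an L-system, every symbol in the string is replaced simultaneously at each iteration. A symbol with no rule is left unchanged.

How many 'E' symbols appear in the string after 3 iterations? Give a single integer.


Answer: 48

Derivation:
Step 0: AAA  (0 'E')
Step 1: EEEEEEEEEEEE  (12 'E')
Step 2: EEEEEEEEEEEEEEEEEEEEEEEE  (24 'E')
Step 3: EEEEEEEEEEEEEEEEEEEEEEEEEEEEEEEEEEEEEEEEEEEEEEEE  (48 'E')


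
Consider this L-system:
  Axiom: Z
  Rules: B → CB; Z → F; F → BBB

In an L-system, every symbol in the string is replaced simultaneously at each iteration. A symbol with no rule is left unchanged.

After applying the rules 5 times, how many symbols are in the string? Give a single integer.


Step 0: length = 1
Step 1: length = 1
Step 2: length = 3
Step 3: length = 6
Step 4: length = 9
Step 5: length = 12

Answer: 12


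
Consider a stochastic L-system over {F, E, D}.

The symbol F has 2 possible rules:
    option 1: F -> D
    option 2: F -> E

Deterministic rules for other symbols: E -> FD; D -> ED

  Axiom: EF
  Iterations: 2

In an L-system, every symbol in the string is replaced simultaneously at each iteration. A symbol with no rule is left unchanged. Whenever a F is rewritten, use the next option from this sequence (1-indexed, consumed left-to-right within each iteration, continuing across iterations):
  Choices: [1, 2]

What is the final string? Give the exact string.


Answer: EEDED

Derivation:
Step 0: EF
Step 1: FDD  (used choices [1])
Step 2: EEDED  (used choices [2])


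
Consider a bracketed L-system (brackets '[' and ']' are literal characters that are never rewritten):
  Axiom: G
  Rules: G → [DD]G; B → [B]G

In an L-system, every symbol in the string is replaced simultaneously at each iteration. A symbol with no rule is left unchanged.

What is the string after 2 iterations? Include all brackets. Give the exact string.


Step 0: G
Step 1: [DD]G
Step 2: [DD][DD]G

Answer: [DD][DD]G


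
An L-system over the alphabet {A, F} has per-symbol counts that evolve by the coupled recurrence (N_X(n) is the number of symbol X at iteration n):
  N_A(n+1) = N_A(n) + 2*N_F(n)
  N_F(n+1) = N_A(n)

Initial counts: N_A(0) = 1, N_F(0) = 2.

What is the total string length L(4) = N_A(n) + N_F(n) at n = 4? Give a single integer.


Answer: 48

Derivation:
Step 0: N_A=1, N_F=2, L=3
Step 1: N_A=5, N_F=1, L=6
Step 2: N_A=7, N_F=5, L=12
Step 3: N_A=17, N_F=7, L=24
Step 4: N_A=31, N_F=17, L=48


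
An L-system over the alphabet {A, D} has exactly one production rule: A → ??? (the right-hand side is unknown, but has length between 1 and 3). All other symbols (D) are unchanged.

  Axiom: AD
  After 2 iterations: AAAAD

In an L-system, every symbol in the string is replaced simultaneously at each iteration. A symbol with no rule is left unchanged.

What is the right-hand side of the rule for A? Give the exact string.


Trying A → AA:
  Step 0: AD
  Step 1: AAD
  Step 2: AAAAD
Matches the given result.

Answer: AA


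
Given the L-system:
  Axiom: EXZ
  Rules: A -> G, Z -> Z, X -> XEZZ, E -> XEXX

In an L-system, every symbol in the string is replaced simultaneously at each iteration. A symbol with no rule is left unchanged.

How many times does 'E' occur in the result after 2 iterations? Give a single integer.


Answer: 6

Derivation:
Step 0: EXZ  (1 'E')
Step 1: XEXXXEZZZ  (2 'E')
Step 2: XEZZXEXXXEZZXEZZXEZZXEXXZZZ  (6 'E')


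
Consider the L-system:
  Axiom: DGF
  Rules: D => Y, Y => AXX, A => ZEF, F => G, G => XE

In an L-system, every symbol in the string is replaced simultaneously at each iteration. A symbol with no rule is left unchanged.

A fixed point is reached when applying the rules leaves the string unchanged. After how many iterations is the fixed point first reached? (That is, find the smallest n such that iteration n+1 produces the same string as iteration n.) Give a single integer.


Step 0: DGF
Step 1: YXEG
Step 2: AXXXEXE
Step 3: ZEFXXXEXE
Step 4: ZEGXXXEXE
Step 5: ZEXEXXXEXE
Step 6: ZEXEXXXEXE  (unchanged — fixed point at step 5)

Answer: 5


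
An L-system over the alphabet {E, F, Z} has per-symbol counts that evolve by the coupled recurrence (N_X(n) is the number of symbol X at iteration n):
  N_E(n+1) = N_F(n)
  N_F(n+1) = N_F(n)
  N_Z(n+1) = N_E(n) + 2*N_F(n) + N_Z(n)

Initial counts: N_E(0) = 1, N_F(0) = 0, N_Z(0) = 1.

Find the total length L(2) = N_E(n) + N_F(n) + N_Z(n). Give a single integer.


Step 0: N_E=1, N_F=0, N_Z=1, L=2
Step 1: N_E=0, N_F=0, N_Z=2, L=2
Step 2: N_E=0, N_F=0, N_Z=2, L=2

Answer: 2


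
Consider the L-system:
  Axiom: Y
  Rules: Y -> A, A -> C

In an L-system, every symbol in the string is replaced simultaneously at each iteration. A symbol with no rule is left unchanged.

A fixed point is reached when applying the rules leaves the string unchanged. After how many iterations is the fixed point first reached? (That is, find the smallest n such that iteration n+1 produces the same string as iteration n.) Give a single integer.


Answer: 2

Derivation:
Step 0: Y
Step 1: A
Step 2: C
Step 3: C  (unchanged — fixed point at step 2)


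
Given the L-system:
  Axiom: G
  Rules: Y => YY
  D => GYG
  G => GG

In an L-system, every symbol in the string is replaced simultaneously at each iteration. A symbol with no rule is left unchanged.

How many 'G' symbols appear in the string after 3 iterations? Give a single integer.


Answer: 8

Derivation:
Step 0: G  (1 'G')
Step 1: GG  (2 'G')
Step 2: GGGG  (4 'G')
Step 3: GGGGGGGG  (8 'G')


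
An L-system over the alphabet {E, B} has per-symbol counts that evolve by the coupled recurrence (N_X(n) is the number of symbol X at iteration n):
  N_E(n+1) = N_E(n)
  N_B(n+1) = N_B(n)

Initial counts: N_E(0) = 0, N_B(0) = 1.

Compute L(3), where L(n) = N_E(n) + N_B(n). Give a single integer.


Step 0: N_E=0, N_B=1, L=1
Step 1: N_E=0, N_B=1, L=1
Step 2: N_E=0, N_B=1, L=1
Step 3: N_E=0, N_B=1, L=1

Answer: 1


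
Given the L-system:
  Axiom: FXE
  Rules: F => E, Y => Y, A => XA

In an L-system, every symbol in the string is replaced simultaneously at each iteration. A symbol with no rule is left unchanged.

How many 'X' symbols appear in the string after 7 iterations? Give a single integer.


Step 0: FXE  (1 'X')
Step 1: EXE  (1 'X')
Step 2: EXE  (1 'X')
Step 3: EXE  (1 'X')
Step 4: EXE  (1 'X')
Step 5: EXE  (1 'X')
Step 6: EXE  (1 'X')
Step 7: EXE  (1 'X')

Answer: 1


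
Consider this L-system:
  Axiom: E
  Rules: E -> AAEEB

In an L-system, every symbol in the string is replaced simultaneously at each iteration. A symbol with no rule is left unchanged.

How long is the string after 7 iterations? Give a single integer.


Step 0: length = 1
Step 1: length = 5
Step 2: length = 13
Step 3: length = 29
Step 4: length = 61
Step 5: length = 125
Step 6: length = 253
Step 7: length = 509

Answer: 509


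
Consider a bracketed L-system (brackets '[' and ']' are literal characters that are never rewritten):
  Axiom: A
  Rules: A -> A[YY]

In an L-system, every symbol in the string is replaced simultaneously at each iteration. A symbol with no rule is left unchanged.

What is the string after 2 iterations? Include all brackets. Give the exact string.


Answer: A[YY][YY]

Derivation:
Step 0: A
Step 1: A[YY]
Step 2: A[YY][YY]


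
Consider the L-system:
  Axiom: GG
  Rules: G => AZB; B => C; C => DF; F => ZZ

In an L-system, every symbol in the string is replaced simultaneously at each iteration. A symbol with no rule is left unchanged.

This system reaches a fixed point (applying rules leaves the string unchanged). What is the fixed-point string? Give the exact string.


Answer: AZDZZAZDZZ

Derivation:
Step 0: GG
Step 1: AZBAZB
Step 2: AZCAZC
Step 3: AZDFAZDF
Step 4: AZDZZAZDZZ
Step 5: AZDZZAZDZZ  (unchanged — fixed point at step 4)


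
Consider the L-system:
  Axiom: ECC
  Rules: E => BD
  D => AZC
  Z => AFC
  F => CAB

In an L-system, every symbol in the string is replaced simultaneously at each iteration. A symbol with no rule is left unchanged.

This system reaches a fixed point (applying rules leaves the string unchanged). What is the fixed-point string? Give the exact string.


Step 0: ECC
Step 1: BDCC
Step 2: BAZCCC
Step 3: BAAFCCCC
Step 4: BAACABCCCC
Step 5: BAACABCCCC  (unchanged — fixed point at step 4)

Answer: BAACABCCCC


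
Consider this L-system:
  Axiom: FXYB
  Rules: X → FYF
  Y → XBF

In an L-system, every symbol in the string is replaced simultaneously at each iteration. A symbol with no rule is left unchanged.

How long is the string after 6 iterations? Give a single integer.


Step 0: length = 4
Step 1: length = 8
Step 2: length = 12
Step 3: length = 16
Step 4: length = 20
Step 5: length = 24
Step 6: length = 28

Answer: 28


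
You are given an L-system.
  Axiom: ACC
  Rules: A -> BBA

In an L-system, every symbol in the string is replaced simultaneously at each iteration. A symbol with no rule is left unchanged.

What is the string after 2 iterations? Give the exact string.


Step 0: ACC
Step 1: BBACC
Step 2: BBBBACC

Answer: BBBBACC


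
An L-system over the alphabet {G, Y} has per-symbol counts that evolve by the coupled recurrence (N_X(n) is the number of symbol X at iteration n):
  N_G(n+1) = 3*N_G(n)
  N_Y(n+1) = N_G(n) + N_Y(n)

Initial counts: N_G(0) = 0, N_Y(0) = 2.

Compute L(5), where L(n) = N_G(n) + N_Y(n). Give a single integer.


Answer: 2

Derivation:
Step 0: N_G=0, N_Y=2, L=2
Step 1: N_G=0, N_Y=2, L=2
Step 2: N_G=0, N_Y=2, L=2
Step 3: N_G=0, N_Y=2, L=2
Step 4: N_G=0, N_Y=2, L=2
Step 5: N_G=0, N_Y=2, L=2


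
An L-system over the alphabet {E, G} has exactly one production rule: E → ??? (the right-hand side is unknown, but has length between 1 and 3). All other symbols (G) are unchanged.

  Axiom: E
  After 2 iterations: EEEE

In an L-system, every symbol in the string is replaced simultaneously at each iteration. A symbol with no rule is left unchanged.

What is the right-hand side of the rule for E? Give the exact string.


Trying E → EE:
  Step 0: E
  Step 1: EE
  Step 2: EEEE
Matches the given result.

Answer: EE


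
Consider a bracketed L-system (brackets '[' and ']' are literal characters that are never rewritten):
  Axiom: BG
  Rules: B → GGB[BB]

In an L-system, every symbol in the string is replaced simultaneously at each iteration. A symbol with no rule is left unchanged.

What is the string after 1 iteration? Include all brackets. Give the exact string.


Answer: GGB[BB]G

Derivation:
Step 0: BG
Step 1: GGB[BB]G


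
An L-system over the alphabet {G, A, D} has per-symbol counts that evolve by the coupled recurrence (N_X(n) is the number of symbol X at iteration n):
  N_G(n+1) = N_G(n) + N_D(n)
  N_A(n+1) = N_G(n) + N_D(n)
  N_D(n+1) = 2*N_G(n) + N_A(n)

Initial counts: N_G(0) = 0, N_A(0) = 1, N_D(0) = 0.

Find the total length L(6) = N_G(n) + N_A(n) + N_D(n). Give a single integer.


Step 0: N_G=0, N_A=1, N_D=0, L=1
Step 1: N_G=0, N_A=0, N_D=1, L=1
Step 2: N_G=1, N_A=1, N_D=0, L=2
Step 3: N_G=1, N_A=1, N_D=3, L=5
Step 4: N_G=4, N_A=4, N_D=3, L=11
Step 5: N_G=7, N_A=7, N_D=12, L=26
Step 6: N_G=19, N_A=19, N_D=21, L=59

Answer: 59


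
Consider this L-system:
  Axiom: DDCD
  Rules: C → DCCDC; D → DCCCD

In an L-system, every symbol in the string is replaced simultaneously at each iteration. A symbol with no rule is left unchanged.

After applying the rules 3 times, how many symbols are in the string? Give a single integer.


Step 0: length = 4
Step 1: length = 20
Step 2: length = 100
Step 3: length = 500

Answer: 500


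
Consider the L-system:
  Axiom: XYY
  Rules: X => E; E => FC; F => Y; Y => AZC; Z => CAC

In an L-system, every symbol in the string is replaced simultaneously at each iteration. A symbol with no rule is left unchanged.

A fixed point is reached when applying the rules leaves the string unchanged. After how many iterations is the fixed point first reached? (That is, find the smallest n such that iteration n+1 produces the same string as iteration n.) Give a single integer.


Step 0: XYY
Step 1: EAZCAZC
Step 2: FCACACCACACC
Step 3: YCACACCACACC
Step 4: AZCCACACCACACC
Step 5: ACACCCACACCACACC
Step 6: ACACCCACACCACACC  (unchanged — fixed point at step 5)

Answer: 5


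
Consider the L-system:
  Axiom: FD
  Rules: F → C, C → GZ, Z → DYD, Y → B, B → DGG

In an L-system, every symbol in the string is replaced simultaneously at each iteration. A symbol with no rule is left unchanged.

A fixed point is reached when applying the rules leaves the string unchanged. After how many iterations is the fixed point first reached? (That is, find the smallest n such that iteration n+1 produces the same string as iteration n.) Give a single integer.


Step 0: FD
Step 1: CD
Step 2: GZD
Step 3: GDYDD
Step 4: GDBDD
Step 5: GDDGGDD
Step 6: GDDGGDD  (unchanged — fixed point at step 5)

Answer: 5


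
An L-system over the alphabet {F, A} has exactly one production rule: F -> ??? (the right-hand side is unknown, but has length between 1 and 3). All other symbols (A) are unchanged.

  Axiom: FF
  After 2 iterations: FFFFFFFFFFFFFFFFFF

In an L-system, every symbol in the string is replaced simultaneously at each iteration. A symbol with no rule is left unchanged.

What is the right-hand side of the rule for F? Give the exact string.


Trying F -> FFF:
  Step 0: FF
  Step 1: FFFFFF
  Step 2: FFFFFFFFFFFFFFFFFF
Matches the given result.

Answer: FFF


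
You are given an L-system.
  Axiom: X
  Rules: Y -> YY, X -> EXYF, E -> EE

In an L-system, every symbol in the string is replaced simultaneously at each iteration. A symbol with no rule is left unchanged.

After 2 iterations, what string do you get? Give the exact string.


Answer: EEEXYFYYF

Derivation:
Step 0: X
Step 1: EXYF
Step 2: EEEXYFYYF


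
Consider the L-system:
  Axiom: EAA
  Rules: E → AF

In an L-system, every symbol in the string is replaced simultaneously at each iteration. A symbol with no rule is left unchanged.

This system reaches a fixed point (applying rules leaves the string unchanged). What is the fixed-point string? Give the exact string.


Answer: AFAA

Derivation:
Step 0: EAA
Step 1: AFAA
Step 2: AFAA  (unchanged — fixed point at step 1)


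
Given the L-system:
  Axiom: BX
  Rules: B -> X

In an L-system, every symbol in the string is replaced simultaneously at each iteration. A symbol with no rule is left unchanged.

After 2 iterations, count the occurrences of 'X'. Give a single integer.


Answer: 2

Derivation:
Step 0: BX  (1 'X')
Step 1: XX  (2 'X')
Step 2: XX  (2 'X')


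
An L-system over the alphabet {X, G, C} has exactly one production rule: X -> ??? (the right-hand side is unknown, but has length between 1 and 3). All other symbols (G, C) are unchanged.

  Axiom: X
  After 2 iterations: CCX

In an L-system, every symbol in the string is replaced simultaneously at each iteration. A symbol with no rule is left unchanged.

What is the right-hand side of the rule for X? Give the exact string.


Trying X -> CX:
  Step 0: X
  Step 1: CX
  Step 2: CCX
Matches the given result.

Answer: CX


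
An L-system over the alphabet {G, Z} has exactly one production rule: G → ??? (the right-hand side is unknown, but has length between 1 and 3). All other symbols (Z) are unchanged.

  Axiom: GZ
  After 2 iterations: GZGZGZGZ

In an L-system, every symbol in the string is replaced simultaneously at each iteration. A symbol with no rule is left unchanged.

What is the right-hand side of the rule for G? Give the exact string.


Trying G → GZG:
  Step 0: GZ
  Step 1: GZGZ
  Step 2: GZGZGZGZ
Matches the given result.

Answer: GZG


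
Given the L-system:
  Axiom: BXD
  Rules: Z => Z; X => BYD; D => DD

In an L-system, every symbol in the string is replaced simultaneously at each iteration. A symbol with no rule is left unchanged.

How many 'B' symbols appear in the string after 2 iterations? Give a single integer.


Answer: 2

Derivation:
Step 0: BXD  (1 'B')
Step 1: BBYDDD  (2 'B')
Step 2: BBYDDDDDD  (2 'B')


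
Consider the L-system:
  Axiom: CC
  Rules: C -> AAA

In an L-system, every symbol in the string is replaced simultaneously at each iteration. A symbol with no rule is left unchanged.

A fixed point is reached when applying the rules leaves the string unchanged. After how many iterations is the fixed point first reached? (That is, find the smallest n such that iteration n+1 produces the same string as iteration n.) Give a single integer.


Step 0: CC
Step 1: AAAAAA
Step 2: AAAAAA  (unchanged — fixed point at step 1)

Answer: 1


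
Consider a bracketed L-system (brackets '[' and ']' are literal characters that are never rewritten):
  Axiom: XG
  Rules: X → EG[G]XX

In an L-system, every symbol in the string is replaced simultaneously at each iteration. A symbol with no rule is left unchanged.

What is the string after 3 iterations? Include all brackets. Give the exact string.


Step 0: XG
Step 1: EG[G]XXG
Step 2: EG[G]EG[G]XXEG[G]XXG
Step 3: EG[G]EG[G]EG[G]XXEG[G]XXEG[G]EG[G]XXEG[G]XXG

Answer: EG[G]EG[G]EG[G]XXEG[G]XXEG[G]EG[G]XXEG[G]XXG


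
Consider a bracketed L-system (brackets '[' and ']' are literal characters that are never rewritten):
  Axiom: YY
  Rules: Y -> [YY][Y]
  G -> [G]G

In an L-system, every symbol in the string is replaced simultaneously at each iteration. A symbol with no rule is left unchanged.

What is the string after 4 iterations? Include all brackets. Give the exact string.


Answer: [[[[YY][Y][YY][Y]][[YY][Y]][[YY][Y][YY][Y]][[YY][Y]]][[[YY][Y][YY][Y]][[YY][Y]]][[[YY][Y][YY][Y]][[YY][Y]][[YY][Y][YY][Y]][[YY][Y]]][[[YY][Y][YY][Y]][[YY][Y]]]][[[[YY][Y][YY][Y]][[YY][Y]][[YY][Y][YY][Y]][[YY][Y]]][[[YY][Y][YY][Y]][[YY][Y]]]][[[[YY][Y][YY][Y]][[YY][Y]][[YY][Y][YY][Y]][[YY][Y]]][[[YY][Y][YY][Y]][[YY][Y]]][[[YY][Y][YY][Y]][[YY][Y]][[YY][Y][YY][Y]][[YY][Y]]][[[YY][Y][YY][Y]][[YY][Y]]]][[[[YY][Y][YY][Y]][[YY][Y]][[YY][Y][YY][Y]][[YY][Y]]][[[YY][Y][YY][Y]][[YY][Y]]]]

Derivation:
Step 0: YY
Step 1: [YY][Y][YY][Y]
Step 2: [[YY][Y][YY][Y]][[YY][Y]][[YY][Y][YY][Y]][[YY][Y]]
Step 3: [[[YY][Y][YY][Y]][[YY][Y]][[YY][Y][YY][Y]][[YY][Y]]][[[YY][Y][YY][Y]][[YY][Y]]][[[YY][Y][YY][Y]][[YY][Y]][[YY][Y][YY][Y]][[YY][Y]]][[[YY][Y][YY][Y]][[YY][Y]]]
Step 4: [[[[YY][Y][YY][Y]][[YY][Y]][[YY][Y][YY][Y]][[YY][Y]]][[[YY][Y][YY][Y]][[YY][Y]]][[[YY][Y][YY][Y]][[YY][Y]][[YY][Y][YY][Y]][[YY][Y]]][[[YY][Y][YY][Y]][[YY][Y]]]][[[[YY][Y][YY][Y]][[YY][Y]][[YY][Y][YY][Y]][[YY][Y]]][[[YY][Y][YY][Y]][[YY][Y]]]][[[[YY][Y][YY][Y]][[YY][Y]][[YY][Y][YY][Y]][[YY][Y]]][[[YY][Y][YY][Y]][[YY][Y]]][[[YY][Y][YY][Y]][[YY][Y]][[YY][Y][YY][Y]][[YY][Y]]][[[YY][Y][YY][Y]][[YY][Y]]]][[[[YY][Y][YY][Y]][[YY][Y]][[YY][Y][YY][Y]][[YY][Y]]][[[YY][Y][YY][Y]][[YY][Y]]]]


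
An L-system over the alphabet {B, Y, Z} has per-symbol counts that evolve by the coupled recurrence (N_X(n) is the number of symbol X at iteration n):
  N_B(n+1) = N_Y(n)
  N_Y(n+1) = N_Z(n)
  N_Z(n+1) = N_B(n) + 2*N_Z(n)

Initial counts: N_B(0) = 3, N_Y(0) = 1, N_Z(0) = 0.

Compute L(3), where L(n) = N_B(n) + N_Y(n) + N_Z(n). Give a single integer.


Step 0: N_B=3, N_Y=1, N_Z=0, L=4
Step 1: N_B=1, N_Y=0, N_Z=3, L=4
Step 2: N_B=0, N_Y=3, N_Z=7, L=10
Step 3: N_B=3, N_Y=7, N_Z=14, L=24

Answer: 24


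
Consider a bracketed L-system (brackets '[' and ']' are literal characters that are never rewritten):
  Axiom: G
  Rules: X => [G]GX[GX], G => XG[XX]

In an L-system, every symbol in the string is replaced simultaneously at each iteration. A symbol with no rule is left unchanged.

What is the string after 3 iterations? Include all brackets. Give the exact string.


Step 0: G
Step 1: XG[XX]
Step 2: [G]GX[GX]XG[XX][[G]GX[GX][G]GX[GX]]
Step 3: [XG[XX]]XG[XX][G]GX[GX][XG[XX][G]GX[GX]][G]GX[GX]XG[XX][[G]GX[GX][G]GX[GX]][[XG[XX]]XG[XX][G]GX[GX][XG[XX][G]GX[GX]][XG[XX]]XG[XX][G]GX[GX][XG[XX][G]GX[GX]]]

Answer: [XG[XX]]XG[XX][G]GX[GX][XG[XX][G]GX[GX]][G]GX[GX]XG[XX][[G]GX[GX][G]GX[GX]][[XG[XX]]XG[XX][G]GX[GX][XG[XX][G]GX[GX]][XG[XX]]XG[XX][G]GX[GX][XG[XX][G]GX[GX]]]


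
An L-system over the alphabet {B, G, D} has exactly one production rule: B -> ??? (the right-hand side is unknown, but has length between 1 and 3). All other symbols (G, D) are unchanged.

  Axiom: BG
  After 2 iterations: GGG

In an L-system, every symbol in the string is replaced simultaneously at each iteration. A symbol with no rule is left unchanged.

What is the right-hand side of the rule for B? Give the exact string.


Answer: GG

Derivation:
Trying B -> GG:
  Step 0: BG
  Step 1: GGG
  Step 2: GGG
Matches the given result.


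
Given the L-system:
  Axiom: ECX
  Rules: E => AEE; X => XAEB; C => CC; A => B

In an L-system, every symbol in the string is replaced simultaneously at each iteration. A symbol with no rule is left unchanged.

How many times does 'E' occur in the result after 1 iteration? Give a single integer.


Step 0: ECX  (1 'E')
Step 1: AEECCXAEB  (3 'E')

Answer: 3


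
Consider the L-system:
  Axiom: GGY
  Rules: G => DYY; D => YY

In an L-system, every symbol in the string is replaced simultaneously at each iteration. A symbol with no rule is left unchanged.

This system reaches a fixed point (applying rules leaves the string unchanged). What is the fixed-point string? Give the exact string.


Step 0: GGY
Step 1: DYYDYYY
Step 2: YYYYYYYYY
Step 3: YYYYYYYYY  (unchanged — fixed point at step 2)

Answer: YYYYYYYYY


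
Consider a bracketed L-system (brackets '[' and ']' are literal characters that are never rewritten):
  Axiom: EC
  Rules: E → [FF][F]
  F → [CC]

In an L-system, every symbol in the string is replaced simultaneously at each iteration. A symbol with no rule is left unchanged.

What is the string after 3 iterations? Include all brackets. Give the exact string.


Answer: [[CC][CC]][[CC]]C

Derivation:
Step 0: EC
Step 1: [FF][F]C
Step 2: [[CC][CC]][[CC]]C
Step 3: [[CC][CC]][[CC]]C


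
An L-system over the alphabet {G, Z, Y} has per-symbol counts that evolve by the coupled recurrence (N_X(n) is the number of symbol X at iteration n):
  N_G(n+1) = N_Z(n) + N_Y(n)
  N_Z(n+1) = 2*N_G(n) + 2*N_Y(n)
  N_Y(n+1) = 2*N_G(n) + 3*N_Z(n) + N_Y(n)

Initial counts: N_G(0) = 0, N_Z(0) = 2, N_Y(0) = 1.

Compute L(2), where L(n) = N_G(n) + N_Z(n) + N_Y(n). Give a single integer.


Step 0: N_G=0, N_Z=2, N_Y=1, L=3
Step 1: N_G=3, N_Z=2, N_Y=7, L=12
Step 2: N_G=9, N_Z=20, N_Y=19, L=48

Answer: 48


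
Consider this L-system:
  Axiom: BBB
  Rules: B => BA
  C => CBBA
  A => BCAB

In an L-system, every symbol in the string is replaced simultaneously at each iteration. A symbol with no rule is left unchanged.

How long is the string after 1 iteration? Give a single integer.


Answer: 6

Derivation:
Step 0: length = 3
Step 1: length = 6


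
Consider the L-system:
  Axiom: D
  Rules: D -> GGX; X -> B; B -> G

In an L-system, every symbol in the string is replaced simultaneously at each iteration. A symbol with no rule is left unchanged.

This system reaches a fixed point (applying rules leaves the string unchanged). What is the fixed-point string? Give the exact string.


Step 0: D
Step 1: GGX
Step 2: GGB
Step 3: GGG
Step 4: GGG  (unchanged — fixed point at step 3)

Answer: GGG


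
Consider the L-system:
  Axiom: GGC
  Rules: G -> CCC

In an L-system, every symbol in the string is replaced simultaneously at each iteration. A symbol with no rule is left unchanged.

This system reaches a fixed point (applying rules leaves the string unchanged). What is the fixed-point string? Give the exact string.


Step 0: GGC
Step 1: CCCCCCC
Step 2: CCCCCCC  (unchanged — fixed point at step 1)

Answer: CCCCCCC


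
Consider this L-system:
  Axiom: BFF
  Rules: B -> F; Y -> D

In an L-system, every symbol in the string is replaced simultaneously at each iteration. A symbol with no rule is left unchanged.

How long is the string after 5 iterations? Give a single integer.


Answer: 3

Derivation:
Step 0: length = 3
Step 1: length = 3
Step 2: length = 3
Step 3: length = 3
Step 4: length = 3
Step 5: length = 3


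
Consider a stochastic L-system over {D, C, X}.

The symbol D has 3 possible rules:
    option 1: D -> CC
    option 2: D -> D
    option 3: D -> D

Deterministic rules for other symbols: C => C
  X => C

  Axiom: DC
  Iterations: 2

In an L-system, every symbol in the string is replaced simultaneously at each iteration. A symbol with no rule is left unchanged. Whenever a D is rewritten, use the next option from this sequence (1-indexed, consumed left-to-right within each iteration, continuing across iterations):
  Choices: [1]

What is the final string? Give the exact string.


Answer: CCC

Derivation:
Step 0: DC
Step 1: CCC  (used choices [1])
Step 2: CCC  (used choices [])


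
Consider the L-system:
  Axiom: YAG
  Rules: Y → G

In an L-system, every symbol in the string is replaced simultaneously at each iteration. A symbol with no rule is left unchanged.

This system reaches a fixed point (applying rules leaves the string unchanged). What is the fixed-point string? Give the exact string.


Step 0: YAG
Step 1: GAG
Step 2: GAG  (unchanged — fixed point at step 1)

Answer: GAG


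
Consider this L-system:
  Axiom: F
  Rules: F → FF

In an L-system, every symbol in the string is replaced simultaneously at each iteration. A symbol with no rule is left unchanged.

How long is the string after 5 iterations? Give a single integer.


Step 0: length = 1
Step 1: length = 2
Step 2: length = 4
Step 3: length = 8
Step 4: length = 16
Step 5: length = 32

Answer: 32


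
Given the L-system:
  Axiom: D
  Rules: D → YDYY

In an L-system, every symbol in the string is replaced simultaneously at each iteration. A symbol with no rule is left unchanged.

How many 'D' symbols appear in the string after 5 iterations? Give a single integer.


Answer: 1

Derivation:
Step 0: D  (1 'D')
Step 1: YDYY  (1 'D')
Step 2: YYDYYYY  (1 'D')
Step 3: YYYDYYYYYY  (1 'D')
Step 4: YYYYDYYYYYYYY  (1 'D')
Step 5: YYYYYDYYYYYYYYYY  (1 'D')


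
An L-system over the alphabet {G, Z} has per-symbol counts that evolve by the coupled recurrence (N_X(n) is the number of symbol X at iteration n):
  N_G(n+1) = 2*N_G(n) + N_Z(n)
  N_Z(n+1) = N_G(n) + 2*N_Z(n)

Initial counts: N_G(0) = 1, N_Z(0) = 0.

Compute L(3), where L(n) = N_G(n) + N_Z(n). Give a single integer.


Step 0: N_G=1, N_Z=0, L=1
Step 1: N_G=2, N_Z=1, L=3
Step 2: N_G=5, N_Z=4, L=9
Step 3: N_G=14, N_Z=13, L=27

Answer: 27


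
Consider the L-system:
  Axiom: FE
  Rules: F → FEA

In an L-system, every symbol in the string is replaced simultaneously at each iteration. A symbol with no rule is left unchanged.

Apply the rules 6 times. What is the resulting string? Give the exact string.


Answer: FEAEAEAEAEAEAE

Derivation:
Step 0: FE
Step 1: FEAE
Step 2: FEAEAE
Step 3: FEAEAEAE
Step 4: FEAEAEAEAE
Step 5: FEAEAEAEAEAE
Step 6: FEAEAEAEAEAEAE


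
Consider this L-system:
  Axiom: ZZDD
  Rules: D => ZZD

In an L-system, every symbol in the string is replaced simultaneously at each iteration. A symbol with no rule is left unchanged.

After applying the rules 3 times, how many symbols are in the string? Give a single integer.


Answer: 16

Derivation:
Step 0: length = 4
Step 1: length = 8
Step 2: length = 12
Step 3: length = 16


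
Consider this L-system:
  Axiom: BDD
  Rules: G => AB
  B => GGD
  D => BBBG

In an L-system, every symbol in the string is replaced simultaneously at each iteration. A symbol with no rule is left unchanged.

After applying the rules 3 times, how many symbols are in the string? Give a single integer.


Step 0: length = 3
Step 1: length = 11
Step 2: length = 30
Step 3: length = 75

Answer: 75
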